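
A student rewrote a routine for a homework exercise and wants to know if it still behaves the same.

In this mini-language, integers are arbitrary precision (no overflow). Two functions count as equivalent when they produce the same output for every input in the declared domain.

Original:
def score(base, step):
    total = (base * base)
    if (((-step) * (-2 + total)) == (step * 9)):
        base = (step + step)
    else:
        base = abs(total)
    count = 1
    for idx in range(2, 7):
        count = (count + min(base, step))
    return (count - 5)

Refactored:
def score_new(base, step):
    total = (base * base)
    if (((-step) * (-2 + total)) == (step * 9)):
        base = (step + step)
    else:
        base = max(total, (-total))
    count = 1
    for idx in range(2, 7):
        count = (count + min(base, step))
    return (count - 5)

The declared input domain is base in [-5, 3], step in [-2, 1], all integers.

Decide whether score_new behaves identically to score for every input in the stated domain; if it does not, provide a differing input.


Reading the diff, among the changes: min/max/abs usage differs.
Spot check at base=1, step=-1 — score: total = 1; (((-step) * (-2 + total)) == (step * 9)) -> false; base = 1; count = 1; [idx=2]; count = 0; [idx=3]; count = -1; [idx=4]; count = -2; [idx=5]; count = -3; [idx=6]; count = -4; return -9. score_new: total = 1; (((-step) * (-2 + total)) == (step * 9)) -> false; base = 1; count = 1; [idx=2]; count = 0; [idx=3]; count = -1; [idx=4]; count = -2; [idx=5]; count = -3; [idx=6]; count = -4; return -9. Both give -9.
Every one of the 36 inputs gives matching results.
verdict: equivalent


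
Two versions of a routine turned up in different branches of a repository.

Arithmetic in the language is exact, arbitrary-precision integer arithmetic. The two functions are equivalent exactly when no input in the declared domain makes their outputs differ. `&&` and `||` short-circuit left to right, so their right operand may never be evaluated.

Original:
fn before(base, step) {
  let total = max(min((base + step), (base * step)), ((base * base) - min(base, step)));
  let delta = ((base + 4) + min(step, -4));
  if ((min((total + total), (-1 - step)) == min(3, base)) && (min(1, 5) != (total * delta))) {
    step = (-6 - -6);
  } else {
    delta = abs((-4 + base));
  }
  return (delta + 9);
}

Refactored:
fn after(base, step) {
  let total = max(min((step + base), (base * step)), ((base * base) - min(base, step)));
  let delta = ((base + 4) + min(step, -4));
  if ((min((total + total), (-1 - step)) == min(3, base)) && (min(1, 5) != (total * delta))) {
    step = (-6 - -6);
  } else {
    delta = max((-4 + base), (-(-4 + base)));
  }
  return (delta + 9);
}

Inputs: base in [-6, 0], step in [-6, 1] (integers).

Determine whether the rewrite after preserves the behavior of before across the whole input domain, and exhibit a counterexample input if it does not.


Equivalent — the differences include constant usage differs; and min/max/abs usage differs; and arithmetic usage differs, yet no declared input distinguishes the two.
Tracing base=-1, step=-2: before: total := 3 | delta := -1 | ((min((total + total), (-1 - step)) == min(3, base)) && (min(1, 5) != (total * delta))): false | delta := 5 | result 14 | after: total := 3 | delta := -1 | ((min((total + total), (-1 - step)) == min(3, base)) && (min(1, 5) != (total * delta))): false | delta := 5 | result 14 — matching result 14.
Across all 56 domain points the two functions coincide.
verdict: equivalent


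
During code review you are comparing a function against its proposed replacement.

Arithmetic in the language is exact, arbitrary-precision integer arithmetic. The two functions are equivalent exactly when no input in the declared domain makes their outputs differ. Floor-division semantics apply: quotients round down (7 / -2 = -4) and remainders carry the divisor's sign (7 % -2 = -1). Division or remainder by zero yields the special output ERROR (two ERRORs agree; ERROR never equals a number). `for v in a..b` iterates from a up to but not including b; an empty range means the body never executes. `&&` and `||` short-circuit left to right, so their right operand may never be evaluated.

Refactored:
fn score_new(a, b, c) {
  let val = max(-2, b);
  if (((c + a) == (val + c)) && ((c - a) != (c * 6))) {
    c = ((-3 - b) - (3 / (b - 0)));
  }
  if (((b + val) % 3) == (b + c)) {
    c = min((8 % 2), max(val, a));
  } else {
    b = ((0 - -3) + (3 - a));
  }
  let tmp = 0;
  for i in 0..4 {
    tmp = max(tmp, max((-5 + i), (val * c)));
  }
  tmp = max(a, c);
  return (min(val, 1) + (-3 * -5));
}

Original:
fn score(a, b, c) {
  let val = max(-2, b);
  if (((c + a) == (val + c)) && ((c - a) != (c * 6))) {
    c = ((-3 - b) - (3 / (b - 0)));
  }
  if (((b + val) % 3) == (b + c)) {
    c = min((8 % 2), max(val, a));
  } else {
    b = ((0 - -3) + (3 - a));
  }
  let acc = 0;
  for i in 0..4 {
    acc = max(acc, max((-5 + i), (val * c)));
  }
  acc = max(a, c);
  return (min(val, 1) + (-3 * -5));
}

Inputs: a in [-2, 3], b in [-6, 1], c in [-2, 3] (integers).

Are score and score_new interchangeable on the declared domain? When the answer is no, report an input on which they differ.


This is a faithful refactor — local variable names differ, but the computed results match everywhere.
As a probe, take a=-1, b=-3, c=-1: score runs val = -2; (((c + a) == (val + c)) && ((c - a) != (c * 6))) -> false; (((b + val) % 3) == (b + c)) -> false; b = 7; acc = 0; [i=0]; acc = 2; [i=1]; acc = 2; [i=2]; acc = 2; [i=3]; acc = 2; acc = -1; return 13; score_new runs val = -2; (((c + a) == (val + c)) && ((c - a) != (c * 6))) -> false; (((b + val) % 3) == (b + c)) -> false; b = 7; tmp = 0; [i=0]; tmp = 2; [i=1]; tmp = 2; [i=2]; tmp = 2; [i=3]; tmp = 2; tmp = -1; return 13; both end at 13.
Sweeping the whole domain (288 inputs) finds no disagreement.
verdict: equivalent


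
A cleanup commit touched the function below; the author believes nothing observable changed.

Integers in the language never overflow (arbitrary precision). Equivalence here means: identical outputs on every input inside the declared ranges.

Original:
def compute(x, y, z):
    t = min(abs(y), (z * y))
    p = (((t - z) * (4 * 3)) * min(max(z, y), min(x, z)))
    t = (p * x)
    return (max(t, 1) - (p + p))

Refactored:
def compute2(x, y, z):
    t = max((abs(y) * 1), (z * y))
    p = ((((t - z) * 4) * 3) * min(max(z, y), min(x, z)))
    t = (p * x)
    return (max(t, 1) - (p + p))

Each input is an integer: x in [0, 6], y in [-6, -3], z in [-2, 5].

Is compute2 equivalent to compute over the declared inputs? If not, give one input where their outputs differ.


Evaluate both at x=0, y=-6, z=-2.
compute: t := 6 | p := -192 | t := 0 | result 385
compute2: t := 12 | p := -336 | t := 0 | result 673
385 against 673: the behavior changed.
verdict: not equivalent; witness: x=0, y=-6, z=-2


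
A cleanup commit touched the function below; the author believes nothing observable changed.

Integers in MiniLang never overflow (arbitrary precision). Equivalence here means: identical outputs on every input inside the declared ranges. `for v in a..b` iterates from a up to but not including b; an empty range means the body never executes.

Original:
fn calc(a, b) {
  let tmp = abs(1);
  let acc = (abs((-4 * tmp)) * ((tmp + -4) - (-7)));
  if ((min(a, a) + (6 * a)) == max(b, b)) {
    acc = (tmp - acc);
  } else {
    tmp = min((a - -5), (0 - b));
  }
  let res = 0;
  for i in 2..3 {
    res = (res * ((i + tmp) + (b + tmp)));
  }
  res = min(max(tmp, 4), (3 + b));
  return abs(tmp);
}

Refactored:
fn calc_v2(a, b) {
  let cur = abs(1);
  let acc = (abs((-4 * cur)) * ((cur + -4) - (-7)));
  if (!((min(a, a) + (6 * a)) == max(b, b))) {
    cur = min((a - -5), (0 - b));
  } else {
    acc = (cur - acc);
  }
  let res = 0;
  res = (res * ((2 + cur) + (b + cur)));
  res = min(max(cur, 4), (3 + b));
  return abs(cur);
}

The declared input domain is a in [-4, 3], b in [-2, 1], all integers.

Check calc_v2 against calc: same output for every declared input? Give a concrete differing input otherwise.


Differences: statement counts differ; also loop structure differs; also boolean connective usage differs; also local variable names differ; also constant usage differs — yet all 32 inputs agree.
verdict: equivalent


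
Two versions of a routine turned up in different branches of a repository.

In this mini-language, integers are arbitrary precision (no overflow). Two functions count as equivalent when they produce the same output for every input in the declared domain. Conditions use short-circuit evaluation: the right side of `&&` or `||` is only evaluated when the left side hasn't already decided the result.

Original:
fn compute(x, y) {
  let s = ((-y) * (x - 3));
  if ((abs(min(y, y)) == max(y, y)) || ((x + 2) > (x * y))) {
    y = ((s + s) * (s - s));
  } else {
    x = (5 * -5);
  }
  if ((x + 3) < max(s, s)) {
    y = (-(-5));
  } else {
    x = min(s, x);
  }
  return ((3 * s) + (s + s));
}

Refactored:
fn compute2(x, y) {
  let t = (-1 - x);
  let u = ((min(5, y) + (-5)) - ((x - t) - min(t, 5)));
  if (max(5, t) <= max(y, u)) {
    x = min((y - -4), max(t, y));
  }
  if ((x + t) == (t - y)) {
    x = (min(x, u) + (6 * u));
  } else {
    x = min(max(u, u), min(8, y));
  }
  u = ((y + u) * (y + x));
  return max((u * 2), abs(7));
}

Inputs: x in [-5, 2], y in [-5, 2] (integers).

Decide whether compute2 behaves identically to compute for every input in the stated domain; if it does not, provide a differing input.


Not equivalent: x=-5, y=-5 separates them (-200 vs 40).
compute: s := -40 | ((abs(min(y, y)) == max(y, y)) || ((x + 2) > (x * y))): false | x := -25 | ((x + 3) < max(s, s)): false | x := -40 | result -200
compute2: t := 4 | u := 3 | (max(5, t) <= max(y, u)): false | ((x + t) == (t - y)): false | x := -5 | u := 20 | result 40
verdict: not equivalent; witness: x=-5, y=-5


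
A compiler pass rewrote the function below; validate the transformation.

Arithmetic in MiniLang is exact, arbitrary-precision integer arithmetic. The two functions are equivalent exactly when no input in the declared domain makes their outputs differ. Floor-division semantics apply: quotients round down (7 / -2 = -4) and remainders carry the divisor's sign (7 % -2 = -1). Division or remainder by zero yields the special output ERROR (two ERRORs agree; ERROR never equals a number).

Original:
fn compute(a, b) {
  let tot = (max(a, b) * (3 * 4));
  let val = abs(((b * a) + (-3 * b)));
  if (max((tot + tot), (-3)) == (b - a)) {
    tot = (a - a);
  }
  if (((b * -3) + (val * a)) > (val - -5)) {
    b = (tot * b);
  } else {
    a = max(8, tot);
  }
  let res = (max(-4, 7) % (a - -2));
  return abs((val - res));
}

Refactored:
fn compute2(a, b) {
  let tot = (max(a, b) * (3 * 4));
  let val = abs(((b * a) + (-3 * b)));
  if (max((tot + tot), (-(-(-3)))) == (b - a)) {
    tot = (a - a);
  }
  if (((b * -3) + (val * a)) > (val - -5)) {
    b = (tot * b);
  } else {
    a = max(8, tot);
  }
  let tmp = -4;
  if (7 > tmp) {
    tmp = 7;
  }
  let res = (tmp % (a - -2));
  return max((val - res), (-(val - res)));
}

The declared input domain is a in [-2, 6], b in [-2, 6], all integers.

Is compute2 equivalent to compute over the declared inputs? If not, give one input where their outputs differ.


This is a faithful refactor — branching structure differs; and constant usage differs; and local variable names differ; and comparison usage differs; and arithmetic usage differs; and min/max/abs usage differs; and statement counts differ, but the computed results match everywhere.
Spot check at a=4, b=-1 — compute: tot=48, then val=1, then (max((tot + tot), (-3)) == (b - a)) is false, then (((b * -3) + (val * a)) > (val - -5)) is true, then b=-48, then res=1, then returns 0. compute2: tot=48, then val=1, then (max((tot + tot), (-(-(-3)))) == (b - a)) is false, then (((b * -3) + (val * a)) > (val - -5)) is true, then b=-48, then tmp=-4, then (7 > tmp) is true, then tmp=7, then res=1, then returns 0. Both give 0.
Sweeping the whole domain (81 inputs) finds no disagreement.
verdict: equivalent


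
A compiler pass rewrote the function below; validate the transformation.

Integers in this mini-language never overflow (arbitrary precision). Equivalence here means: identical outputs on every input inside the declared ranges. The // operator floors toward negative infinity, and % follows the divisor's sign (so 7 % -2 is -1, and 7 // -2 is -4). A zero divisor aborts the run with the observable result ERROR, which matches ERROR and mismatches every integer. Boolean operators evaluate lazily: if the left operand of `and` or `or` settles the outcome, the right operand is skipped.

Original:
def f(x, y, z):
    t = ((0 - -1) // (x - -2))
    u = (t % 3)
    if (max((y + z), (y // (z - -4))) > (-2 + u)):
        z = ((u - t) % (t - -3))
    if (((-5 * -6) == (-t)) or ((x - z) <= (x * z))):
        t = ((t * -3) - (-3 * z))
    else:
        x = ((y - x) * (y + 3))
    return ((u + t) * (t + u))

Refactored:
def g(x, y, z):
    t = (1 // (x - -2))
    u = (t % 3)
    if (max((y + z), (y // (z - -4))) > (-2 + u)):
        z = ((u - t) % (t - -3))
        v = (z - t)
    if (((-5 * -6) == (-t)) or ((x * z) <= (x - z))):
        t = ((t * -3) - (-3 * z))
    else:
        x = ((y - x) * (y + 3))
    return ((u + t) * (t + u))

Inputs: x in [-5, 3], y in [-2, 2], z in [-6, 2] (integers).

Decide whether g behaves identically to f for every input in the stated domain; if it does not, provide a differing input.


There is a counterexample at x=-5, y=-2, z=-6: 64 on one side, 1 on the other.
f: t = -1; u = 2; (max((y + z), (y // (z - -4))) > (-2 + u)) -> true; z = 1; (((-5 * -6) == (-t)) or ((x - z) <= (x * z))) -> true; t = 6; return 64
g: t = -1; u = 2; (max((y + z), (y // (z - -4))) > (-2 + u)) -> true; z = 1; v = 2; (((-5 * -6) == (-t)) or ((x * z) <= (x - z))) -> false; x = 3; return 1
verdict: not equivalent; witness: x=-5, y=-2, z=-6


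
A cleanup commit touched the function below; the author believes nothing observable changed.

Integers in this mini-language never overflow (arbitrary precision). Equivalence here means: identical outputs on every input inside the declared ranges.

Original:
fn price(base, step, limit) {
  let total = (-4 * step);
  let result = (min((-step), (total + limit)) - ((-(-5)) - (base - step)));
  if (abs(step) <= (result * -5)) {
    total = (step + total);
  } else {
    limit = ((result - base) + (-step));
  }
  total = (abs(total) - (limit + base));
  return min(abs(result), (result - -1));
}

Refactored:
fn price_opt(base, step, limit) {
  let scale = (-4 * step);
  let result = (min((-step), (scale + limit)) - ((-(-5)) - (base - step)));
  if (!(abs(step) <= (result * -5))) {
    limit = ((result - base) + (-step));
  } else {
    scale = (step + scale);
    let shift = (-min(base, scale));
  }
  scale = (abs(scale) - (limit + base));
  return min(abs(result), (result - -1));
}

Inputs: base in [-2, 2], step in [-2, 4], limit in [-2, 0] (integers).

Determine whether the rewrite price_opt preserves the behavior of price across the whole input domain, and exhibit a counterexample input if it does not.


The two are interchangeable: min/max/abs usage differs, plus statement counts differ, plus local variable names differ, plus boolean connective usage differs, and every declared input agrees.
One worked example (base=2, step=3, limit=0) — price: total becomes -12; next result becomes -18; next (abs(step) <= (result * -5)) evaluates to true; next total becomes -9; next total becomes 7; next final value -17; price_opt: scale becomes -12; next result becomes -18; next (!(abs(step) <= (result * -5))) evaluates to false; next scale becomes -9; next shift becomes 9; next scale becomes 7; next final value -17; agreement on -17.
Across all 105 domain points the two functions coincide.
verdict: equivalent


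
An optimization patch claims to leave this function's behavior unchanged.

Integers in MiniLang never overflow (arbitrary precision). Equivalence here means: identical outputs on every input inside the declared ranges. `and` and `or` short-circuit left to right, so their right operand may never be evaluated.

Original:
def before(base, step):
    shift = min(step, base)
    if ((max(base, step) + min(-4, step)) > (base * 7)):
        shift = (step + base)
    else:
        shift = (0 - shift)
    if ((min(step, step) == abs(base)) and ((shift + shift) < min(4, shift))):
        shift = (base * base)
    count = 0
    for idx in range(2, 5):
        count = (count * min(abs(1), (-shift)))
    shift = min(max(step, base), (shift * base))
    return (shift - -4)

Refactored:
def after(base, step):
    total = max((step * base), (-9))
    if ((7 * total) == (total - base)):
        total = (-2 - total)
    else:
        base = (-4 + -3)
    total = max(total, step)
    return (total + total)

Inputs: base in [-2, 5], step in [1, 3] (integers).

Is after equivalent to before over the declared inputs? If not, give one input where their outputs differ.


There is a counterexample at base=-2, step=1: 5 on one side, 2 on the other.
before: shift=-2, then ((max(base, step) + min(-4, step)) > (base * 7)) is true, then shift=-1, then ((min(step, step) == abs(base)) and ((shift + shift) < min(4, shift))) is false, then count=0, then (idx=2), then count=0, then (idx=3), then count=0, then (idx=4), then count=0, then shift=1, then returns 5
after: total=-2, then ((7 * total) == (total - base)) is false, then base=-7, then total=1, then returns 2
verdict: not equivalent; witness: base=-2, step=1


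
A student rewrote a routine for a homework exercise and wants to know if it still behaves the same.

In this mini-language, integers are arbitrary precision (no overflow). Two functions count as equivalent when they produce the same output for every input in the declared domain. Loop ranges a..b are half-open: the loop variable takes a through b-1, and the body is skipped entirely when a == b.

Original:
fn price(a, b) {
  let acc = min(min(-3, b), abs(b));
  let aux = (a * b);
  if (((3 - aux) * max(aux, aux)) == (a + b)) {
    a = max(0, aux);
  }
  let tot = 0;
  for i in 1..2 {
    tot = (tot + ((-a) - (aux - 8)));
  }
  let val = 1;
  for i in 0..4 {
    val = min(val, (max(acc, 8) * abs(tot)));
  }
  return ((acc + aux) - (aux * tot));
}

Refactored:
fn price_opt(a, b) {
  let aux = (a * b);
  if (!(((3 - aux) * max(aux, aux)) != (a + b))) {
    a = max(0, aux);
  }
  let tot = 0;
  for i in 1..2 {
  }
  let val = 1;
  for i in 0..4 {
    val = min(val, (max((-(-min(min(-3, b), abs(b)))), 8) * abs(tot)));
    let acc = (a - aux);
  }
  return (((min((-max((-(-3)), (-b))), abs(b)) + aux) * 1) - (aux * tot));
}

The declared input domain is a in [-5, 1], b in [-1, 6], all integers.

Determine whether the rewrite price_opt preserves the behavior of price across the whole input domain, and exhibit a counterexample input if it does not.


The rewrite breaks on a=-5, b=-1, where the results are -38 and 2.
price: acc = -3; aux = 5; (((3 - aux) * max(aux, aux)) == (a + b)) -> false; tot = 0; [i=1]; tot = 8; val = 1; [i=0]; val = 1; [i=1]; val = 1; [i=2]; val = 1; [i=3]; val = 1; return -38
price_opt: aux = 5; (!(((3 - aux) * max(aux, aux)) != (a + b))) -> false; tot = 0; [i=1]; val = 1; [i=0]; val = 0; acc = -10; [i=1]; val = 0; acc = -10; [i=2]; val = 0; acc = -10; [i=3]; val = 0; acc = -10; return 2
verdict: not equivalent; witness: a=-5, b=-1


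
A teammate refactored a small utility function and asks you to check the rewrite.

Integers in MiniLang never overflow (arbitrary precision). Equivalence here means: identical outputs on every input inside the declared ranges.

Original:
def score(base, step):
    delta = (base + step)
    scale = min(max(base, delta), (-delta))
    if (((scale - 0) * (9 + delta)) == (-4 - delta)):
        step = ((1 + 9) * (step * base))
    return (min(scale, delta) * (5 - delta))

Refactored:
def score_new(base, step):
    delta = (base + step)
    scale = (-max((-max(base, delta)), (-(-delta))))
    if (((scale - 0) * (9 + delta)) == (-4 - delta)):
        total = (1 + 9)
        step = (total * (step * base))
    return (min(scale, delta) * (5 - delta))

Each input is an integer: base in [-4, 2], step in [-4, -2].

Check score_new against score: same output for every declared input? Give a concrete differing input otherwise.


The two are interchangeable: min/max/abs usage differs; also statement counts differ; also local variable names differ, and every declared input agrees.
One worked example (base=-2, step=-4) — score: delta=-6, then scale=-2, then (((scale - 0) * (9 + delta)) == (-4 - delta)) is false, then returns -66; score_new: delta=-6, then scale=-2, then (((scale - 0) * (9 + delta)) == (-4 - delta)) is false, then returns -66; agreement on -66.
Every one of the 21 inputs gives matching results.
verdict: equivalent


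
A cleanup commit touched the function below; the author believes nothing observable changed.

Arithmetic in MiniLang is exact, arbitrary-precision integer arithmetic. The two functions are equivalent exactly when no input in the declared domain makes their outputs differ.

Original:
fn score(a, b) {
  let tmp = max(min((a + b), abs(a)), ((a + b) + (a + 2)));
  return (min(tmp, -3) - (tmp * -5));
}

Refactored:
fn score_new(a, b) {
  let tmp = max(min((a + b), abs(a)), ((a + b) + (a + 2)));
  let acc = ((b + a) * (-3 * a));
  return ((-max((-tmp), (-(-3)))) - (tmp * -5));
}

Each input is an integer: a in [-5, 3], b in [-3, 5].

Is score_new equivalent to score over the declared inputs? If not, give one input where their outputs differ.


The two are interchangeable: constant usage differs, and statement counts differ, and local variable names differ, and min/max/abs usage differs, and arithmetic usage differs, and every declared input agrees.
Tracing a=-2, b=-3: score: tmp becomes -5; next final value -30 | score_new: tmp becomes -5; next acc becomes -30; next final value -30 — matching result -30.
Every one of the 81 inputs gives matching results.
verdict: equivalent


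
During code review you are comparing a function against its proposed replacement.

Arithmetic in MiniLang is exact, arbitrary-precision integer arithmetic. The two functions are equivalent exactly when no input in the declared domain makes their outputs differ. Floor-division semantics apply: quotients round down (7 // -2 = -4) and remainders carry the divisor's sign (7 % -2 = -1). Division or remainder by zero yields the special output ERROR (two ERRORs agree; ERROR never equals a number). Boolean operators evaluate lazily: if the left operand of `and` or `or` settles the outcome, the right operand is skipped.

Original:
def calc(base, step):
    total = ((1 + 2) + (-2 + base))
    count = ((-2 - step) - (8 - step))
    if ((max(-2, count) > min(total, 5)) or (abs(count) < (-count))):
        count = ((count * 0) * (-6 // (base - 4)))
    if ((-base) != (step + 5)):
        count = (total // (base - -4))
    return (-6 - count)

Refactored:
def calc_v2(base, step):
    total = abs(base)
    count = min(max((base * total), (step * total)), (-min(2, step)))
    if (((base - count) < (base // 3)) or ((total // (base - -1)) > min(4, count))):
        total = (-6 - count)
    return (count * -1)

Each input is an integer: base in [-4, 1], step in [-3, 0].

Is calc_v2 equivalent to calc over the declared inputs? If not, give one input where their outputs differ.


Take base=-4, step=-3.
calc: total := -3 | count := -10 | ((max(-2, count) > min(total, 5)) or (abs(count) < (-count))): true | count := 0 | ((-base) != (step + 5)): true | divide-by-zero, output ERROR
calc_v2: total := 4 | count := -12 | (((base - count) < (base // 3)) or ((total // (base - -1)) > min(4, count))): true | total := 6 | result 12
ERROR vs 12 — the two versions disagree here.
verdict: not equivalent; witness: base=-4, step=-3


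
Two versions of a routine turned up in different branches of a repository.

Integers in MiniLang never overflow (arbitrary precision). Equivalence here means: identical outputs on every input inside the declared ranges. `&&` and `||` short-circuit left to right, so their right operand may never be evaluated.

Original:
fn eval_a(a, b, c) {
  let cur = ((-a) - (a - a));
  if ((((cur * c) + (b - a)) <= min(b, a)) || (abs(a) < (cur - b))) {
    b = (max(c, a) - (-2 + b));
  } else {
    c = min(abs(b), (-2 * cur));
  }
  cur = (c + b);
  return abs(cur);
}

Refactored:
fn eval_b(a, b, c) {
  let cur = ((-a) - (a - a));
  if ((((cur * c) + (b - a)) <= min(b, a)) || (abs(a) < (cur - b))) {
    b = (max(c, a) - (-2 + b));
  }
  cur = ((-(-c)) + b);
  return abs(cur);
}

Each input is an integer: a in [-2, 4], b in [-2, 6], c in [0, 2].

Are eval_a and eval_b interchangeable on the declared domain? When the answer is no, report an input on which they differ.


The rewrite breaks on a=-2, b=0, c=0, where the results are 4 and 0.
eval_a: cur becomes 2; next ((((cur * c) + (b - a)) <= min(b, a)) || (abs(a) < (cur - b))) evaluates to false; next c becomes -4; next cur becomes -4; next final value 4
eval_b: cur becomes 2; next ((((cur * c) + (b - a)) <= min(b, a)) || (abs(a) < (cur - b))) evaluates to false; next cur becomes 0; next final value 0
verdict: not equivalent; witness: a=-2, b=0, c=0


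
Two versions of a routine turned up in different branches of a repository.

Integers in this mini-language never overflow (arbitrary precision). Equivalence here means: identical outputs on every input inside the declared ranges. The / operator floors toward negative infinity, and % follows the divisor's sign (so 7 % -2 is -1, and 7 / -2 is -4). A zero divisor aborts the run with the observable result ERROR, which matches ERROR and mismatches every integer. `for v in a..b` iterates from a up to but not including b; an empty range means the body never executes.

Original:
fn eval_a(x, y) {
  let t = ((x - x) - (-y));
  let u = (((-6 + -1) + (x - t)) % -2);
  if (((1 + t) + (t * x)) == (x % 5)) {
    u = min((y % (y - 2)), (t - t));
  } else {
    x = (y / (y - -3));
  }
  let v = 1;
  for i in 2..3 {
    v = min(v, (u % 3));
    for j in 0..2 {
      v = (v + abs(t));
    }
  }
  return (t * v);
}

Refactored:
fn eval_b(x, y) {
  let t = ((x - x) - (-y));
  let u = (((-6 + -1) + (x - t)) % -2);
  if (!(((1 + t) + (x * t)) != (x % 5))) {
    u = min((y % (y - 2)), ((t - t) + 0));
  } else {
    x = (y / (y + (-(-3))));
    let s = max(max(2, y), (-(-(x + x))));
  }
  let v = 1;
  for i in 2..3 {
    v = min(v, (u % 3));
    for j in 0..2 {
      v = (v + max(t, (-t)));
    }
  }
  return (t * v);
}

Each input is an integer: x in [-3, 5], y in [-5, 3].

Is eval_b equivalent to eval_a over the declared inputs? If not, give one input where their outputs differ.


The suspicious-looking change has no observable effect anywhere in the declared ranges.
As a probe, take x=1, y=-1: eval_a runs t := -1 | u := -1 | (((1 + t) + (t * x)) == (x % 5)): false | x := -1 | v := 1 | iter i=2: | v := 1 | iter j=0: | v := 2 | iter j=1: | v := 3 | result -3; eval_b runs t := -1 | u := -1 | (!(((1 + t) + (x * t)) != (x % 5))): false | x := -1 | s := 2 | v := 1 | iter i=2: | v := 1 | iter j=0: | v := 2 | iter j=1: | v := 3 | result -3; both end at -3.
Checked all 81 inputs in the declared domain: the outputs agree on every one.
verdict: equivalent


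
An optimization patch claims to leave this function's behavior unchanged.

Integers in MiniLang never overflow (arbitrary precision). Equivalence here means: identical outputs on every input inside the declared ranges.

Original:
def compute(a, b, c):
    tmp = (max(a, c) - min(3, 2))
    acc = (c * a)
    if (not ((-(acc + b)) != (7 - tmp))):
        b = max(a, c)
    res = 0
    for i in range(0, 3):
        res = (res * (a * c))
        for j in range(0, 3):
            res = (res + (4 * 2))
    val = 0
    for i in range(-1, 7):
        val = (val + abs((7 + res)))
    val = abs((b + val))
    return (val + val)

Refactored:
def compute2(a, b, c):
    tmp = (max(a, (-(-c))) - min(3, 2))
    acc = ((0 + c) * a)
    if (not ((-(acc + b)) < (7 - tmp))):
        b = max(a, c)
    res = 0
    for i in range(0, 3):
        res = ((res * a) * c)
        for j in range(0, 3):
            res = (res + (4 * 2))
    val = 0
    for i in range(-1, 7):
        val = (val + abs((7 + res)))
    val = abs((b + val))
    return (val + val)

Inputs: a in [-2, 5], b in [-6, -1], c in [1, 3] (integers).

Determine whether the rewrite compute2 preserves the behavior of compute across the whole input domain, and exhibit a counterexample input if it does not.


Run the pair on a=-2, b=-6, c=2.
compute: tmp = 0; acc = -4; (not ((-(acc + b)) != (7 - tmp))) -> false; res = 0; [i=0]; res = 0; [j=0]; res = 8; [j=1]; res = 16; [j=2]; res = 24; [i=1]; res = -96; [j=0]; res = -88; [j=1]; res = -80; [j=2]; res = -72; [i=2]; res = 288; [j=0]; res = 296; [j=1]; res = 304; [j=2]; res = 312; val = 0; [i=-1]; val = 319; [i=0]; val = 638; [i=1]; val = 957; [i=2]; val = 1276; [i=3]; val = 1595; [i=4]; val = 1914; [i=5]; val = 2233; [i=6]; val = 2552; val = 2546; return 5092
compute2: tmp = 0; acc = -4; (not ((-(acc + b)) < (7 - tmp))) -> true; b = 2; res = 0; [i=0]; res = 0; [j=0]; res = 8; [j=1]; res = 16; [j=2]; res = 24; [i=1]; res = -96; [j=0]; res = -88; [j=1]; res = -80; [j=2]; res = -72; [i=2]; res = 288; [j=0]; res = 296; [j=1]; res = 304; [j=2]; res = 312; val = 0; [i=-1]; val = 319; [i=0]; val = 638; [i=1]; val = 957; [i=2]; val = 1276; [i=3]; val = 1595; [i=4]; val = 1914; [i=5]; val = 2233; [i=6]; val = 2552; val = 2554; return 5108
5092 vs 5108 — the two versions disagree here.
verdict: not equivalent; witness: a=-2, b=-6, c=2


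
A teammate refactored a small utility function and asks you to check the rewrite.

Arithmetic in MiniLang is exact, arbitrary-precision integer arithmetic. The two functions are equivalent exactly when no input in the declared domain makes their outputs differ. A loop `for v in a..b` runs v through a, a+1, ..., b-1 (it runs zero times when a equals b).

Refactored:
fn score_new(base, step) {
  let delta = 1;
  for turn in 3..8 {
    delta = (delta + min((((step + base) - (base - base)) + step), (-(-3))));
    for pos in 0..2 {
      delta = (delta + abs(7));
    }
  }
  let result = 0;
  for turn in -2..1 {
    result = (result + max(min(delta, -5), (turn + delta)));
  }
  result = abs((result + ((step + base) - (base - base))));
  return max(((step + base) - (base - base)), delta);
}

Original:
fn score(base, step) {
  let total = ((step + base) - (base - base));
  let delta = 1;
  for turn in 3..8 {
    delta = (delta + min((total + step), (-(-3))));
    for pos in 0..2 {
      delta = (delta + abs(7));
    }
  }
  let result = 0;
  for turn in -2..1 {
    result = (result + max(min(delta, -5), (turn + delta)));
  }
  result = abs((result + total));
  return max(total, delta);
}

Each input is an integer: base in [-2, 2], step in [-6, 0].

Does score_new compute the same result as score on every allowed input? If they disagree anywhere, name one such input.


Changes here: arithmetic usage differs, and statement counts differ, and local variable names differ; the full 35-point sweep finds no disagreement.
verdict: equivalent


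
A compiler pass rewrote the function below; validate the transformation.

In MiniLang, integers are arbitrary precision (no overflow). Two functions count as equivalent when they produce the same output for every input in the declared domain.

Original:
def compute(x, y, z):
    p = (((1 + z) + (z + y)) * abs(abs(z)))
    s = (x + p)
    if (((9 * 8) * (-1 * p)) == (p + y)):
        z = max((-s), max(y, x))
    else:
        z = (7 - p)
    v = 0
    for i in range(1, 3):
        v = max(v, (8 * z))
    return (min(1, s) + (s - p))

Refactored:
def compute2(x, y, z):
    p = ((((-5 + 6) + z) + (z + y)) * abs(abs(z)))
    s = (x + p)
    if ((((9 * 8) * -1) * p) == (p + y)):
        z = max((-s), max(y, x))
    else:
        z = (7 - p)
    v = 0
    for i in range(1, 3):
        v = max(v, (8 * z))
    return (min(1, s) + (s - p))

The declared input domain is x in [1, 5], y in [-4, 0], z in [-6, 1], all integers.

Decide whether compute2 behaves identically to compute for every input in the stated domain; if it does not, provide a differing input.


Although constant usage differs, and arithmetic usage differs, 200/200 inputs agree.
verdict: equivalent


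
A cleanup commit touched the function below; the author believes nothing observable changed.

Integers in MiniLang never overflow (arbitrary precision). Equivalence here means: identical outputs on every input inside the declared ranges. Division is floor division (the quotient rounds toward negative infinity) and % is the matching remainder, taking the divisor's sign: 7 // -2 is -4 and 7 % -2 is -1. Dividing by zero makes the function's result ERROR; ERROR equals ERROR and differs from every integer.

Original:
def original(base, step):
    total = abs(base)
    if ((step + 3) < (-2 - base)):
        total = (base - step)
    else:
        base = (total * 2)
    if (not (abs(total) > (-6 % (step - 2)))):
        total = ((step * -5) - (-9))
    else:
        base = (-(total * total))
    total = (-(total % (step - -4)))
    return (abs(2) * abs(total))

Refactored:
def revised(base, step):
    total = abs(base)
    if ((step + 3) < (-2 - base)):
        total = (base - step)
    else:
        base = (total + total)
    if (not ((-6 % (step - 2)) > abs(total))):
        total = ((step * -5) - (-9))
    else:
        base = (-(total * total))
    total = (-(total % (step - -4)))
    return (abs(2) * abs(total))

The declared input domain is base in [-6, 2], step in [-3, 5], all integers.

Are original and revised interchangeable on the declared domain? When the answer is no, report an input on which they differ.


Not equivalent: base=-6, step=-2 separates them (0 vs 2).
original: total becomes 6; next ((step + 3) < (-2 - base)) evaluates to true; next total becomes -4; next (not (abs(total) > (-6 % (step - 2)))) evaluates to false; next base becomes -16; next total becomes 0; next final value 0
revised: total becomes 6; next ((step + 3) < (-2 - base)) evaluates to true; next total becomes -4; next (not ((-6 % (step - 2)) > abs(total))) evaluates to true; next total becomes 19; next total becomes -1; next final value 2
verdict: not equivalent; witness: base=-6, step=-2


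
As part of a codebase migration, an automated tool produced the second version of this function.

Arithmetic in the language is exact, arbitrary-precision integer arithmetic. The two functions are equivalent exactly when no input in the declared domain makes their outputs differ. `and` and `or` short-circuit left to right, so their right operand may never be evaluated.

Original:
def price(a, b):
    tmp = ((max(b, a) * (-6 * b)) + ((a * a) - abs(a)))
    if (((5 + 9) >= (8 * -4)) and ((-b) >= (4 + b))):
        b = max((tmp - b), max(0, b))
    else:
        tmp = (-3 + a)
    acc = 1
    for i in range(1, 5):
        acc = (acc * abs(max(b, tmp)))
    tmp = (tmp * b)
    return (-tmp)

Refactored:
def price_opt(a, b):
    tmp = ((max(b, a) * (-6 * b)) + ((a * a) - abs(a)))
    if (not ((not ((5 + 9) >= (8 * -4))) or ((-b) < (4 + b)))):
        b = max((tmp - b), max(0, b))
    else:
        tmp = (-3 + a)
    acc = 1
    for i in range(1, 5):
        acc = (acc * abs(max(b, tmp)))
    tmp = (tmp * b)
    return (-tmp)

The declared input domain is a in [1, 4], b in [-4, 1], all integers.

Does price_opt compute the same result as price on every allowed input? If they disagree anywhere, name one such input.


Comparing the listings, the differences include: boolean connective usage differs; and comparison usage differs.
As a probe, take a=1, b=1: price runs tmp = -6; (((5 + 9) >= (8 * -4)) and ((-b) >= (4 + b))) -> false; tmp = -2; acc = 1; [i=1]; acc = 1; [i=2]; acc = 1; [i=3]; acc = 1; [i=4]; acc = 1; tmp = -2; return 2; price_opt runs tmp = -6; (not ((not ((5 + 9) >= (8 * -4))) or ((-b) < (4 + b)))) -> false; tmp = -2; acc = 1; [i=1]; acc = 1; [i=2]; acc = 1; [i=3]; acc = 1; [i=4]; acc = 1; tmp = -2; return 2; both end at 2.
Every one of the 24 inputs gives matching results.
verdict: equivalent


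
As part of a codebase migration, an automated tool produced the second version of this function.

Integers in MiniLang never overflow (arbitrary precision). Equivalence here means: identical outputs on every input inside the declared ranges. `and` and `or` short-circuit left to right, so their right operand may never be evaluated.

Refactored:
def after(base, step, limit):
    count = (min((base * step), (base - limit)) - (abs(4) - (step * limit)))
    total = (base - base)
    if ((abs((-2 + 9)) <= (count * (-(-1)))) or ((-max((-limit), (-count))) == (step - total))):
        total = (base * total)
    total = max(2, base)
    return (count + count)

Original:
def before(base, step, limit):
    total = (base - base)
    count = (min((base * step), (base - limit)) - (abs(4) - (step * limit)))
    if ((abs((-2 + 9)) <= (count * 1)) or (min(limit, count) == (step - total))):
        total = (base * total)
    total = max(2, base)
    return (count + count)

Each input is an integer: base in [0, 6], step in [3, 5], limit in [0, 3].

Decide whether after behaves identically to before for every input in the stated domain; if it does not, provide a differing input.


Side by side, the visible changes include: min/max/abs usage differs.
As a probe, take base=2, step=3, limit=1: before runs total = 0; count = 0; ((abs((-2 + 9)) <= (count * 1)) or (min(limit, count) == (step - total))) -> false; total = 2; return 0; after runs count = 0; total = 0; ((abs((-2 + 9)) <= (count * (-(-1)))) or ((-max((-limit), (-count))) == (step - total))) -> false; total = 2; return 0; both end at 0.
Across all 84 domain points the two functions coincide.
verdict: equivalent


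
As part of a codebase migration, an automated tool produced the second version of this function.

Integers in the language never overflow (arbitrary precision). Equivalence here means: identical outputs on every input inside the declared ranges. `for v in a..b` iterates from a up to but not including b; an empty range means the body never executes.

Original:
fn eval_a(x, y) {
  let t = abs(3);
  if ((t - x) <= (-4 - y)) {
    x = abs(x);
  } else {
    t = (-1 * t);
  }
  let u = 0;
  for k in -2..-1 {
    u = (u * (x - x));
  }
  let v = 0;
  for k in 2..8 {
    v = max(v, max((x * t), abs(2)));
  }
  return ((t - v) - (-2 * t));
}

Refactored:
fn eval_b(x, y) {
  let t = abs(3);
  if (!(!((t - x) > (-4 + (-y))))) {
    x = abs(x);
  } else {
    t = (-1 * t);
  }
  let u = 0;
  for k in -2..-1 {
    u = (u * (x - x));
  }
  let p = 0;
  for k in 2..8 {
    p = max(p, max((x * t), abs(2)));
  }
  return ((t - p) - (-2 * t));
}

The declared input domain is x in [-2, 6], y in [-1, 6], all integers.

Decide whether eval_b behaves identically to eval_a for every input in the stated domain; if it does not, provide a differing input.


These are not equivalent — on x=-2, y=-1 the outputs split (-15 vs 3).
eval_a: t = 3; ((t - x) <= (-4 - y)) -> false; t = -3; u = 0; [k=-2]; u = 0; v = 0; [k=2]; v = 6; [k=3]; v = 6; [k=4]; v = 6; [k=5]; v = 6; [k=6]; v = 6; [k=7]; v = 6; return -15
eval_b: t = 3; (!(!((t - x) > (-4 + (-y))))) -> true; x = 2; u = 0; [k=-2]; u = 0; p = 0; [k=2]; p = 6; [k=3]; p = 6; [k=4]; p = 6; [k=5]; p = 6; [k=6]; p = 6; [k=7]; p = 6; return 3
verdict: not equivalent; witness: x=-2, y=-1


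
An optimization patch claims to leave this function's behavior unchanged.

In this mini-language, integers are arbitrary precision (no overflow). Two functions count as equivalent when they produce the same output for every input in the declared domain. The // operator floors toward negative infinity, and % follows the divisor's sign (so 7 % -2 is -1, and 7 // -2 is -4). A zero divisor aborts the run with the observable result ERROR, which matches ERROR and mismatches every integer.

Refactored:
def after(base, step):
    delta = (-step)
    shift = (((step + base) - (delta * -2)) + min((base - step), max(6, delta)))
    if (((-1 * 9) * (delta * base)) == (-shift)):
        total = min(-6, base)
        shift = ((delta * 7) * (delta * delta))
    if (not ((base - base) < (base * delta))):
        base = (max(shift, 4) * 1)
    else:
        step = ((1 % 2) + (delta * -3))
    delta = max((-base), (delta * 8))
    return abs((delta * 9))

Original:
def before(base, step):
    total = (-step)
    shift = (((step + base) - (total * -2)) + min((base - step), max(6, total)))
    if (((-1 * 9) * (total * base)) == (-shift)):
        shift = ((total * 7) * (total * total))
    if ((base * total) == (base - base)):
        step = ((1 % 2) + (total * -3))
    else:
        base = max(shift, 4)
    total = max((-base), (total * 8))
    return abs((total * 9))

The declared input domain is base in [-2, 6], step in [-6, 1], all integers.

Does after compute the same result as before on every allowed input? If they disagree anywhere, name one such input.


The rewrite breaks on base=-2, step=0, where the results are 18 and 0.
before: total = 0; shift = -4; (((-1 * 9) * (total * base)) == (-shift)) -> false; ((base * total) == (base - base)) -> true; step = 1; total = 2; return 18
after: delta = 0; shift = -4; (((-1 * 9) * (delta * base)) == (-shift)) -> false; (not ((base - base) < (base * delta))) -> true; base = 4; delta = 0; return 0
verdict: not equivalent; witness: base=-2, step=0
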